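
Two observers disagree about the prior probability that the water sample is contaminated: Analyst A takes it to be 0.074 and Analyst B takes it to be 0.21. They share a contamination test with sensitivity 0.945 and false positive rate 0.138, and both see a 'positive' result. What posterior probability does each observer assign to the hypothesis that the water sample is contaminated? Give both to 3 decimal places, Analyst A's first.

Analyst A: 0.354; Analyst B: 0.645

The likelihood ratio for a 'positive' result is 0.945/0.138 = 6.8478.
Analyst A: prior odds 0.074/0.926 = 0.079914; posterior odds 0.54723; posterior probability 0.354.
Analyst B: prior odds 0.21/0.79 = 0.26582; posterior odds 1.8203; posterior probability 0.645.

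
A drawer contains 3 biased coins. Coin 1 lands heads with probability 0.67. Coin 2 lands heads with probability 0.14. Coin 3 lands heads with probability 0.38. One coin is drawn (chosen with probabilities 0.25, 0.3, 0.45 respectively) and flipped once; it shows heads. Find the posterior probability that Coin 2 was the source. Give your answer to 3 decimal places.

Tabulate prior·likelihood by source: [1] prior 0.25, lik 0.67, product 0.1675; [2] prior 0.3, lik 0.14, product 0.04200; [3] prior 0.45, lik 0.38, product 0.1710.
Normalizing constant = 0.38050; the posterior for Coin 2 is its product over the sum, 0.04200/0.38050 = 0.110.

Posterior probability ≈ 0.110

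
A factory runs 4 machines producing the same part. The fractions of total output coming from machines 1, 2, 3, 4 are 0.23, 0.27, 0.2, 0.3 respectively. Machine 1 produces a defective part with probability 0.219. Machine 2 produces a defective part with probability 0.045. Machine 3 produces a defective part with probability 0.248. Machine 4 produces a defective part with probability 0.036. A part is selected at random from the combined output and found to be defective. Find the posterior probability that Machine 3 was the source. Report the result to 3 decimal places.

P(defective|M1) = 0.219; P(defective|M2) = 0.045; P(defective|M3) = 0.248; P(defective|M4) = 0.036.
Prior × likelihood for each source: 0.23·0.219=0.05037, 0.27·0.045=0.01215, 0.2·0.248=0.04960, 0.3·0.036=0.01080. Summing gives P(defective) = 0.12292.
P(Machine 3 | defective) = 0.04960 / 0.12292 = 0.404.

Posterior probability ≈ 0.404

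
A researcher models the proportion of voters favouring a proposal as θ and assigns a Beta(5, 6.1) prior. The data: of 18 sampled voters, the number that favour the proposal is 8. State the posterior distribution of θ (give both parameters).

Posterior: Beta(13, 16.1)

Observing 8 successes and 10 failures updates Beta(5, 6.1) by adding the success and failure counts to the two shape parameters: α = 5+8 = 13, β = 6.1+10 = 16.1.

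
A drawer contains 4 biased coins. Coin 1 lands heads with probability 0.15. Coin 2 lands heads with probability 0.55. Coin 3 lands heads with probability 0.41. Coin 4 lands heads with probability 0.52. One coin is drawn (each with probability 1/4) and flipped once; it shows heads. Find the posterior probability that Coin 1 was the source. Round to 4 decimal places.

Posterior probability ≈ 0.0920

Tabulate prior·likelihood by source: [1] prior 0.25, lik 0.15, product 0.03750; [2] prior 0.25, lik 0.55, product 0.1375; [3] prior 0.25, lik 0.41, product 0.1025; [4] prior 0.25, lik 0.52, product 0.1300.
Normalizing constant = 0.40750; the posterior for Coin 1 is its product over the sum, 0.03750/0.40750 = 0.0920.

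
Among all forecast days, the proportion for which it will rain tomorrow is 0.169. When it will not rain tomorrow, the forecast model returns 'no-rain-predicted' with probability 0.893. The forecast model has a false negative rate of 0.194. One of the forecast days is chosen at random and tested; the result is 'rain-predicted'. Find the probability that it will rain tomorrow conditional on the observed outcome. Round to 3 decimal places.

Write H for 'it will rain tomorrow'. Prior odds H:¬H = 0.169/0.831 = 0.20337. For the 'rain-predicted' outcome, the likelihood ratio is 0.806/0.107 = 7.5327.
Posterior odds = 0.20337 × 7.5327 = 1.5319, so P(H|E) = 1.5319/(1+1.5319) = 0.605.

P(H | E) ≈ 0.605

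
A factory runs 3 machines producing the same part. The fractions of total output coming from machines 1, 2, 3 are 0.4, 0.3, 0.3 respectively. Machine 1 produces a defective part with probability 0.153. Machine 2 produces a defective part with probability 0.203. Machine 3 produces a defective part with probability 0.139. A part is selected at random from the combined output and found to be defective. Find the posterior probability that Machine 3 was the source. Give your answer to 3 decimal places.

P(defective|M1) = 0.153; P(defective|M2) = 0.203; P(defective|M3) = 0.139.
Prior × likelihood for each source: 0.4·0.153=0.06120, 0.3·0.203=0.06090, 0.3·0.139=0.04170. Summing gives P(defective) = 0.16380.
P(Machine 3 | defective) = 0.04170 / 0.16380 = 0.255.

Posterior probability ≈ 0.255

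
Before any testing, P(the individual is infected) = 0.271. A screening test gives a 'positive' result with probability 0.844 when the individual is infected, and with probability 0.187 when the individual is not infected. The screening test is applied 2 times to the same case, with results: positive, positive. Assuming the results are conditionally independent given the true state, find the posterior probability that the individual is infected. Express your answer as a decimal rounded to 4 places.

Let H be the event that the individual is infected; start with P(H) = 0.271. P('positive'|H) = 0.844, P('positive'|¬H) = 0.187.
Update on result 1 ('positive'): P(H) ← 0.844·0.2710 / (0.844·0.2710 + 0.187·0.7290) = 0.22872/0.36505 = 0.6266.
Update on result 2 ('positive'): P(H) ← 0.844·0.6266 / (0.844·0.6266 + 0.187·0.3734) = 0.52882/0.59865 = 0.8833.

Posterior P(H) ≈ 0.8833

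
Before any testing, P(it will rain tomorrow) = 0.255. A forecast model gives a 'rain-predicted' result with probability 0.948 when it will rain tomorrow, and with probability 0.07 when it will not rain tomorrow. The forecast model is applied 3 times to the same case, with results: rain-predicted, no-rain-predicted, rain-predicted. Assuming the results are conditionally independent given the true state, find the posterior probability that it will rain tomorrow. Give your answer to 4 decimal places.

Posterior P(H) ≈ 0.7783

Let H be the event that it will rain tomorrow; start with P(H) = 0.255. P('rain-predicted'|H) = 0.948, P('rain-predicted'|¬H) = 0.07.
Update on result 1 ('rain-predicted'): P(H) ← 0.948·0.2550 / (0.948·0.2550 + 0.07·0.7450) = 0.24174/0.29389 = 0.8226.
Update on result 2 ('no-rain-predicted'): P(H) ← 0.052·0.8226 / (0.052·0.8226 + 0.93·0.1774) = 0.042773/0.20780 = 0.2058.
Update on result 3 ('rain-predicted'): P(H) ← 0.948·0.2058 / (0.948·0.2058 + 0.07·0.7942) = 0.19513/0.25073 = 0.7783.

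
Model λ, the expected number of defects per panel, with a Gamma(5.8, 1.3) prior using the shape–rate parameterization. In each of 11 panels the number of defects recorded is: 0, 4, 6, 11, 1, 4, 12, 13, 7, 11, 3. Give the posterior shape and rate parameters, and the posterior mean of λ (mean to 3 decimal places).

Posterior: Gamma(shape=77.8, rate=12.3); mean ≈ 6.325

Total count ∑xᵢ = 72 over n = 11 panels.
Gamma is conjugate to the Poisson likelihood: posterior is Gamma(shape = 5.8+72 = 77.8, rate = 1.3+11 = 12.3).
Posterior mean = shape/rate = 77.8/12.3 = 6.325.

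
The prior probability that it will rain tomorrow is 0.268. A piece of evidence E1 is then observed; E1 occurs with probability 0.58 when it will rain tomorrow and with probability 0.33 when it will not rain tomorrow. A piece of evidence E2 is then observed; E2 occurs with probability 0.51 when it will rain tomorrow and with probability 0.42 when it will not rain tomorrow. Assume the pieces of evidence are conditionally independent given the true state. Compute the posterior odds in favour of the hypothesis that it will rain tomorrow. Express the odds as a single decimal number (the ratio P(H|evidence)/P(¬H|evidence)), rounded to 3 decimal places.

Prior odds = 0.268/(1−0.268) = 0.36612. In log-odds, ln(0.36612) = -1.0048.
Add log likelihood ratios: ln(1.7576) + ln(1.2143) = 0.75809.
Posterior log-odds = -0.24670, so posterior odds = exp(-0.24670) = 0.78137.

Posterior odds ≈ 0.781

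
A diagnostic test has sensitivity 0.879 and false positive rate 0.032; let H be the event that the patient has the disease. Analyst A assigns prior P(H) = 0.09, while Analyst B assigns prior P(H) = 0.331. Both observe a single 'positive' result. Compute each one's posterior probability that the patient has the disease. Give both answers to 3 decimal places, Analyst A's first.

P('+'|H) = 0.879, P('+'|¬H) = 0.032.
Analyst A: numerator 0.879·0.09 = 0.079110; evidence = 0.079110+0.032·0.91 = 0.10823; posterior = 0.731.
Analyst B: numerator 0.879·0.331 = 0.29095; evidence = 0.29095+0.032·0.669 = 0.31236; posterior = 0.931.

Analyst A: 0.731; Analyst B: 0.931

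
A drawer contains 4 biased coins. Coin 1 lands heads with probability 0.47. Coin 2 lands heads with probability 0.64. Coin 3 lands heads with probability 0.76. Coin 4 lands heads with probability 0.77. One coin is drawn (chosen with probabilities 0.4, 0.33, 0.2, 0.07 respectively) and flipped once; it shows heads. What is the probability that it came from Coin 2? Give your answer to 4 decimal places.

Tabulate prior·likelihood by source: [1] prior 0.4, lik 0.47, product 0.1880; [2] prior 0.33, lik 0.64, product 0.2112; [3] prior 0.2, lik 0.76, product 0.1520; [4] prior 0.07, lik 0.77, product 0.05390.
Normalizing constant = 0.60510; the posterior for Coin 2 is its product over the sum, 0.2112/0.60510 = 0.3490.

Posterior probability ≈ 0.3490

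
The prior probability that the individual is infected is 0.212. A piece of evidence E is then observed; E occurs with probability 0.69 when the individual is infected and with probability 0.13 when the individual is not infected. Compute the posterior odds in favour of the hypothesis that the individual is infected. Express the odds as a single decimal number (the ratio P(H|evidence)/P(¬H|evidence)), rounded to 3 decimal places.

Posterior odds ≈ 1.428

Prior odds = 0.212/(1−0.212) = 0.26904.
Likelihood ratio for E = 0.69/0.13 = 5.3077.
Posterior odds = prior odds × LR = 1.4280.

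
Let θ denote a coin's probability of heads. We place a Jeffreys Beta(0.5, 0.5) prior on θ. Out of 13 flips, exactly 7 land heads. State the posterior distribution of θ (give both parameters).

The binomial likelihood is conjugate to the Beta prior: with 7 successes and 6 failures, the posterior is Beta(0.5+7, 0.5+6) = Beta(7.5, 6.5).

Posterior: Beta(7.5, 6.5)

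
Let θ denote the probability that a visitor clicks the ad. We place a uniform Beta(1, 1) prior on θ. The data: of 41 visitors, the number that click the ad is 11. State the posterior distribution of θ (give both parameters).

Posterior: Beta(12, 31)

Observing 11 successes and 30 failures updates Beta(1, 1) by adding the success and failure counts to the two shape parameters: α = 1+11 = 12, β = 1+30 = 31.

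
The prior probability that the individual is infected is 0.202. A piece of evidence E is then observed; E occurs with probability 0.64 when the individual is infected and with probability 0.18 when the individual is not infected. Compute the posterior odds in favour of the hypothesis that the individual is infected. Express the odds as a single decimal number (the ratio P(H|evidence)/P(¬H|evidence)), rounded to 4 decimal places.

Prior odds = 0.202/(1−0.202) = 0.25313.
Likelihood ratio for E = 0.64/0.18 = 3.5556.
Posterior odds = prior odds × LR = 0.90003.

Posterior odds ≈ 0.9000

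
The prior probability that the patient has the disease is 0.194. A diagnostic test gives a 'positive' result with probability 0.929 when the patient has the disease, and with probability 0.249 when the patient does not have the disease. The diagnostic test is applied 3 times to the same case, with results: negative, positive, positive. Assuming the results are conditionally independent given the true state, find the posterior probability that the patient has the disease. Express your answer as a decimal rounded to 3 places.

Posterior P(H) ≈ 0.241

Let H be the event that the patient has the disease; start with P(H) = 0.194. P('positive'|H) = 0.929, P('positive'|¬H) = 0.249.
Update on result 1 ('negative'): P(H) ← 0.071·0.1940 / (0.071·0.1940 + 0.751·0.8060) = 0.013774/0.61908 = 0.0222.
Update on result 2 ('positive'): P(H) ← 0.929·0.0222 / (0.929·0.0222 + 0.249·0.9778) = 0.020669/0.26413 = 0.0783.
Update on result 3 ('positive'): P(H) ← 0.929·0.0783 / (0.929·0.0783 + 0.249·0.9217) = 0.072699/0.30221 = 0.2406.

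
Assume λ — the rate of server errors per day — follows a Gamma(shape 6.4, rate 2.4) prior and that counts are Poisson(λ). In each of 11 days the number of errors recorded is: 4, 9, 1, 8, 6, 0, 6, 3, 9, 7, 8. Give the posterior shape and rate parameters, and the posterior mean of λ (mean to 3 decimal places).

Posterior: Gamma(shape=67.4, rate=13.4); mean ≈ 5.030

The Poisson likelihood adds the total count to the shape and the number of exposure periods to the rate. Here ∑xᵢ = 61 and n = 11, so shape 6.4→67.4 and rate 2.4→13.4.
E[λ | data] = 67.4/13.4 = 5.030.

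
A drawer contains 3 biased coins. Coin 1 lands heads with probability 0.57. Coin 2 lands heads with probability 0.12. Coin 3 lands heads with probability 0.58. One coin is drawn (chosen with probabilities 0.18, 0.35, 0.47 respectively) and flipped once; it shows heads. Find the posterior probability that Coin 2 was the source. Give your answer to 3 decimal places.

Posterior probability ≈ 0.101

P(heads|C1) = 0.57; P(heads|C2) = 0.12; P(heads|C3) = 0.58.
Prior × likelihood for each source: 0.18·0.57=0.1026, 0.35·0.12=0.04200, 0.47·0.58=0.2726. Summing gives P(heads) = 0.41720.
P(Coin 2 | heads) = 0.04200 / 0.41720 = 0.101.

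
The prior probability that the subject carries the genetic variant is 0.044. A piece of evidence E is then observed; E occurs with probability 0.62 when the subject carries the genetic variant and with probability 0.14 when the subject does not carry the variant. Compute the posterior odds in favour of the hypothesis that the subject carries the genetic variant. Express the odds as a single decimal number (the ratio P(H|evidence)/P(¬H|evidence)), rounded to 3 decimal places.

Prior odds = 0.044/(1−0.044) = 0.046025. In log-odds, ln(0.046025) = -3.0786.
Add log likelihood ratio: ln(4.4286) = 1.4881.
Posterior log-odds = -1.5905, so posterior odds = exp(-1.5905) = 0.20383.

Posterior odds ≈ 0.204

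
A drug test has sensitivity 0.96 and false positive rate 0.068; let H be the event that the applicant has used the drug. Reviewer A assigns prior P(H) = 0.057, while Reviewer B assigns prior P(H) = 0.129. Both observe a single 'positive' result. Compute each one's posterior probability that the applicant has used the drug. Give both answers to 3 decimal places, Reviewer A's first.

The likelihood ratio for a 'positive' result is 0.96/0.068 = 14.118.
Reviewer A: prior odds 0.057/0.943 = 0.060445; posterior odds 0.85335; posterior probability 0.460.
Reviewer B: prior odds 0.129/0.871 = 0.14811; posterior odds 2.0909; posterior probability 0.676.

Reviewer A: 0.460; Reviewer B: 0.676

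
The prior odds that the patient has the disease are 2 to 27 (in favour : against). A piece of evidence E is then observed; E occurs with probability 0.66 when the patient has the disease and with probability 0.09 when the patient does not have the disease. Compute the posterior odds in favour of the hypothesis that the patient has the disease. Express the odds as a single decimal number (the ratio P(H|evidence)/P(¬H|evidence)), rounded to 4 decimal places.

Prior odds = 2/27 = 0.074074.
Likelihood ratio for E = 0.66/0.09 = 7.3333.
Posterior odds = prior odds × LR = 0.54321.

Posterior odds ≈ 0.5432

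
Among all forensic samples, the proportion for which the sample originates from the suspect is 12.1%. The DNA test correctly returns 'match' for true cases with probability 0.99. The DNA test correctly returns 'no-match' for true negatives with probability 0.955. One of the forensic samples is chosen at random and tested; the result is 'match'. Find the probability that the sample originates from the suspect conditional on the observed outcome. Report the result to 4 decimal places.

P(H | E) ≈ 0.7518

Let H be the event that the sample originates from the suspect. P(H) = 0.121, so P(¬H) = 0.879. With E the 'match' result, P(E|H) = 0.99 and P(E|¬H) = 0.045.
P(E) = 0.99·0.121 + 0.045·0.879 = 0.11979 + 0.039555 = 0.15934.
By Bayes' theorem, P(H|E) = 0.11979 / 0.15934 = 0.7518.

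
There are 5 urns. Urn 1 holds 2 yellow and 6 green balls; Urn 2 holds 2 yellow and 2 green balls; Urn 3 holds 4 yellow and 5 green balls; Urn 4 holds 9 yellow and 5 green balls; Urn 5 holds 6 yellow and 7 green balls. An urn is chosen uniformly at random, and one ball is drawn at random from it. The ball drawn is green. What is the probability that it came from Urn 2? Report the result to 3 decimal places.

Posterior probability ≈ 0.185

P(green|Urn 1) = 0.75; P(green|Urn 2) = 0.5; P(green|Urn 3) = 0.5556; P(green|Urn 4) = 0.3571; P(green|Urn 5) = 0.5385.
Prior × likelihood for each source: 0.2·0.75=0.1500, 0.2·0.5=0.1000, 0.2·0.5556=0.1111, 0.2·0.3571=0.07143, 0.2·0.5385=0.1077. Summing gives P(green) = 0.54023.
P(Urn 2 | green) = 0.1000 / 0.54023 = 0.185.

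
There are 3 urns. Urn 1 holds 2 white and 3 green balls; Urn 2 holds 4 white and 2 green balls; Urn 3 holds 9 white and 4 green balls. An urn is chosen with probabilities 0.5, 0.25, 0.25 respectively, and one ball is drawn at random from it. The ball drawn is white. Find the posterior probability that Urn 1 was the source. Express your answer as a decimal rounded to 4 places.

Posterior probability ≈ 0.3705

P(white|Urn 1) = 0.4; P(white|Urn 2) = 0.6667; P(white|Urn 3) = 0.6923.
Prior × likelihood for each source: 0.5·0.4=0.2000, 0.25·0.6667=0.1667, 0.25·0.6923=0.1731. Summing gives P(white) = 0.53974.
P(Urn 1 | white) = 0.2000 / 0.53974 = 0.3705.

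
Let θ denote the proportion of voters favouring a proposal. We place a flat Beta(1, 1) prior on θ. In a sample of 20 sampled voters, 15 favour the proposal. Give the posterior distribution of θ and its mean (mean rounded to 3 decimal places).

Observing 15 successes and 5 failures updates Beta(1, 1) by adding the success and failure counts to the two shape parameters: α = 1+15 = 16, β = 1+5 = 6.
E[θ | data] = 16/(16+6) = 0.727.

Posterior: Beta(16, 6); mean ≈ 0.727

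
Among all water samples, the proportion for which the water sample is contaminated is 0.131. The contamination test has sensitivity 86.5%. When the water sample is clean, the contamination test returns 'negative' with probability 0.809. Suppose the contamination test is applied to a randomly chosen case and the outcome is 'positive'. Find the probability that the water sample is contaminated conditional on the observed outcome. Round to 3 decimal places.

P(H | E) ≈ 0.406

Let H be the event that the water sample is contaminated. P(H) = 0.131, so P(¬H) = 0.869. With E the 'positive' result, P(E|H) = 0.865 and P(E|¬H) = 0.191.
P(E) = 0.865·0.131 + 0.191·0.869 = 0.11331 + 0.16598 = 0.27929.
By Bayes' theorem, P(H|E) = 0.11331 / 0.27929 = 0.406.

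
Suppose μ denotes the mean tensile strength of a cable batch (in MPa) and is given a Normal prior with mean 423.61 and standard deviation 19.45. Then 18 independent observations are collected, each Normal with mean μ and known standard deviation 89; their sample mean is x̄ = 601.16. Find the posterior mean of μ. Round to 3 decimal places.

Prior precision 1/τ₀² = 1/19.45² = 0.00264339; data precision n/σ² = 18/89² = 0.00227244.
Posterior precision = 0.00264339 + 0.00227244 = 0.00491583.
Posterior mean = (0.00264339·423.61 + 0.00227244·601.16) / 0.00491583 = 505.686.

Posterior mean ≈ 505.686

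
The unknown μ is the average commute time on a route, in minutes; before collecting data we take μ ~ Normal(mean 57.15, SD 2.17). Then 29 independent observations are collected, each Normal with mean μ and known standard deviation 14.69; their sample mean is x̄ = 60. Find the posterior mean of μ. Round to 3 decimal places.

Prior precision 1/τ₀² = 1/2.17² = 0.212364; data precision n/σ² = 29/14.69² = 0.134386.
Posterior precision = 0.212364 + 0.134386 = 0.346750.
Posterior mean = (0.212364·57.15 + 0.134386·60) / 0.346750 = 58.255.

Posterior mean ≈ 58.255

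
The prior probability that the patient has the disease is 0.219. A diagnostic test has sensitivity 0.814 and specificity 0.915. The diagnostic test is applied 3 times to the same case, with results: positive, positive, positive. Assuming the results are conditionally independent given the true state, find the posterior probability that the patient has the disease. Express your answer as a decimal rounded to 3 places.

Posterior P(H) ≈ 0.996

Let H be the event that the patient has the disease; start with P(H) = 0.219. P('positive'|H) = 0.814, P('positive'|¬H) = 0.085.
Update on result 1 ('positive'): P(H) ← 0.814·0.2190 / (0.814·0.2190 + 0.085·0.7810) = 0.17827/0.24465 = 0.7287.
Update on result 2 ('positive'): P(H) ← 0.814·0.7287 / (0.814·0.7287 + 0.085·0.2713) = 0.59312/0.61619 = 0.9626.
Update on result 3 ('positive'): P(H) ← 0.814·0.9626 / (0.814·0.9626 + 0.085·0.0374) = 0.78353/0.78671 = 0.9960.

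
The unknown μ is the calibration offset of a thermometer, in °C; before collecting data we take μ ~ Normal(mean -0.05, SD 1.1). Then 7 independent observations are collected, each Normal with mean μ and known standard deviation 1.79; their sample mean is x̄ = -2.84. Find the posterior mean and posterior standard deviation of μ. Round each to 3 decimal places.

Prior precision 1/τ₀² = 1/1.1² = 0.826446; data precision n/σ² = 7/1.79² = 2.18470.
Posterior precision = 0.826446 + 2.18470 = 3.01115, giving posterior SD = 1/√3.01115 = 0.576.
Posterior mean = (0.826446·-0.05 + 2.18470·-2.84) / 3.01115 = -2.074.

Posterior mean ≈ -2.074; posterior SD ≈ 0.576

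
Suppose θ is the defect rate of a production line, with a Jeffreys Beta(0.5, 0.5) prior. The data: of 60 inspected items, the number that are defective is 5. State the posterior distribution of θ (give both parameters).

Posterior: Beta(5.5, 55.5)

The binomial likelihood is conjugate to the Beta prior: with 5 successes and 55 failures, the posterior is Beta(0.5+5, 0.5+55) = Beta(5.5, 55.5).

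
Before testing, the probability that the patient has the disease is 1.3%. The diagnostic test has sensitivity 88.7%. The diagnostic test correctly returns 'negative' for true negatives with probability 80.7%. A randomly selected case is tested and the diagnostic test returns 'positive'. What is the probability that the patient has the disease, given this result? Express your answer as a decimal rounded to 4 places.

Let H be the event that the patient has the disease. P(H) = 0.013, so P(¬H) = 0.987. With E the 'positive' result, P(E|H) = 0.887 and P(E|¬H) = 0.193.
P(E) = 0.887·0.013 + 0.193·0.987 = 0.011531 + 0.19049 = 0.20202.
By Bayes' theorem, P(H|E) = 0.011531 / 0.20202 = 0.0571.

P(H | E) ≈ 0.0571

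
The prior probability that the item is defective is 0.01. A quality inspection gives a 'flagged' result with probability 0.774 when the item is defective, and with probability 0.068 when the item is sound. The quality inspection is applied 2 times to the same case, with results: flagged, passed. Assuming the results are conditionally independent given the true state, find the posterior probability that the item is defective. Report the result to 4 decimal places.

With H the event that the item is defective, the joint likelihood of the observed sequence is P(data|H) = 0.774·0.226 = 0.17492 and P(data|¬H) = 0.068·0.932 = 0.063376.
Bayes: P(H|data) = 0.01·0.17492 / (0.01·0.17492 + 0.99·0.063376) = 0.0017492/0.064491 = 0.0271.

Posterior P(H) ≈ 0.0271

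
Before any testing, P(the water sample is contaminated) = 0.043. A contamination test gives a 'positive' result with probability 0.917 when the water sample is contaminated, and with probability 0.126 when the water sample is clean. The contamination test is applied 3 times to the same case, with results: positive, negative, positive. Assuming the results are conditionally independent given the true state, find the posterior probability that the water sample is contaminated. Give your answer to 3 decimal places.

Posterior P(H) ≈ 0.184

Let H be the event that the water sample is contaminated; start with P(H) = 0.043. P('positive'|H) = 0.917, P('positive'|¬H) = 0.126.
Update on result 1 ('positive'): P(H) ← 0.917·0.0430 / (0.917·0.0430 + 0.126·0.9570) = 0.039431/0.16001 = 0.2464.
Update on result 2 ('negative'): P(H) ← 0.083·0.2464 / (0.083·0.2464 + 0.874·0.7536) = 0.020453/0.67908 = 0.0301.
Update on result 3 ('positive'): P(H) ← 0.917·0.0301 / (0.917·0.0301 + 0.126·0.9699) = 0.027619/0.14982 = 0.1843.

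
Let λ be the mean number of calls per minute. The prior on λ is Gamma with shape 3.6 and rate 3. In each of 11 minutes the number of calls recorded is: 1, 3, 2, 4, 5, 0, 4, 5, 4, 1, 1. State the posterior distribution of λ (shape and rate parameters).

Total count ∑xᵢ = 30 over n = 11 minutes.
Gamma is conjugate to the Poisson likelihood: posterior is Gamma(shape = 3.6+30 = 33.6, rate = 3+11 = 14).

Posterior: Gamma(shape=33.6, rate=14)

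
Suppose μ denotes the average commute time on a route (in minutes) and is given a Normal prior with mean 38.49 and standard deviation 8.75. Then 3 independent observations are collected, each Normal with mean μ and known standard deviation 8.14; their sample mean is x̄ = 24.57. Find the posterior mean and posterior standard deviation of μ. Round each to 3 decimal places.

Posterior mean ≈ 27.687; posterior SD ≈ 4.140

With known σ, the Normal prior is conjugate. Weight on the data is w = (n/σ²)/(n/σ² + 1/τ₀²) = 0.0452765/(0.0452765+0.0130612) = 0.77611.
Posterior mean = w·x̄ + (1−w)·μ₀ = 0.77611·24.57 + 0.22389·38.49 = 27.687. Posterior variance = 1/(0.0452765+0.0130612) = 17.1416, so SD = 4.140.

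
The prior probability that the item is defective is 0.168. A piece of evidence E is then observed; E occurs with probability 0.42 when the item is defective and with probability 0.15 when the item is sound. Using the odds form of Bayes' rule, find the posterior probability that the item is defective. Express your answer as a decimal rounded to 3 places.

Prior odds = 0.168/(1−0.168) = 0.20192.
Likelihood ratio for E = 0.42/0.15 = 2.8000.
Posterior odds = prior odds × LR = 0.56538.
Posterior probability = odds/(1+odds) = 0.56538/1.5654 = 0.361.

Posterior probability ≈ 0.361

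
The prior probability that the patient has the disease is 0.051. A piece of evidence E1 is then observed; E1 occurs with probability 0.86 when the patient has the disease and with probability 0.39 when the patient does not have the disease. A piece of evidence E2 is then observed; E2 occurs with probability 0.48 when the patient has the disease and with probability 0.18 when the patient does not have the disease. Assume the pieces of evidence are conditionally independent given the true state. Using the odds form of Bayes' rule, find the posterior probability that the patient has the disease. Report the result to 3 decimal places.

Posterior probability ≈ 0.240

Prior odds = 0.051/(1−0.051) = 0.053741. In log-odds, ln(0.053741) = -2.9236.
Add log likelihood ratios: ln(2.2051) + ln(2.6667) = 1.7716.
Posterior log-odds = -1.1520, so posterior odds = exp(-1.1520) = 0.31601. Converting, P(H|E) = 0.31601/1.3160 = 0.240.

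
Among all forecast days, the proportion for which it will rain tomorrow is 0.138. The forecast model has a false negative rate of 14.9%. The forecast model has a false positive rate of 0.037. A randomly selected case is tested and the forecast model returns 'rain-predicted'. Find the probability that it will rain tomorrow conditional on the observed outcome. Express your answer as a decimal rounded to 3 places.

P(H | E) ≈ 0.786

Write H for 'it will rain tomorrow'. Prior odds H:¬H = 0.138/0.862 = 0.16009. For the 'rain-predicted' outcome, the likelihood ratio is 0.851/0.037 = 23.000.
Posterior odds = 0.16009 × 23.000 = 3.6821, so P(H|E) = 3.6821/(1+3.6821) = 0.786.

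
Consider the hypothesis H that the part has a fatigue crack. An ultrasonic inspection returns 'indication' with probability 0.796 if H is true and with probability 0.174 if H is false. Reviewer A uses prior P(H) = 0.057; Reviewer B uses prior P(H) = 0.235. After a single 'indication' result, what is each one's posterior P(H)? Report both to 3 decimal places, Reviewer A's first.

P('+'|H) = 0.796, P('+'|¬H) = 0.174.
Reviewer A: numerator 0.796·0.057 = 0.045372; evidence = 0.045372+0.174·0.943 = 0.20945; posterior = 0.217.
Reviewer B: numerator 0.796·0.235 = 0.18706; evidence = 0.18706+0.174·0.765 = 0.32017; posterior = 0.584.

Reviewer A: 0.217; Reviewer B: 0.584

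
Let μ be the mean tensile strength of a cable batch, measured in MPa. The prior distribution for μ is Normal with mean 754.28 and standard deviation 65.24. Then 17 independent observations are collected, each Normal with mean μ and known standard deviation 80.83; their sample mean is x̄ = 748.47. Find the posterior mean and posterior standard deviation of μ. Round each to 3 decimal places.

Posterior mean ≈ 748.951; posterior SD ≈ 18.775

With known σ, the Normal prior is conjugate. Weight on the data is w = (n/σ²)/(n/σ² + 1/τ₀²) = 0.00260198/(0.00260198+0.00023495) = 0.91718.
Posterior mean = w·x̄ + (1−w)·μ₀ = 0.91718·748.47 + 0.082818·754.28 = 748.951. Posterior variance = 1/(0.00260198+0.00023495) = 352.494, so SD = 18.775.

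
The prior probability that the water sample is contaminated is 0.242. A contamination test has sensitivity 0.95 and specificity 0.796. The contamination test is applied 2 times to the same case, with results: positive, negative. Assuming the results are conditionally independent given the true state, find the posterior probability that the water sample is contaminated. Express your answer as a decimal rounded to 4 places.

Let H be the event that the water sample is contaminated; start with P(H) = 0.242. P('positive'|H) = 0.95, P('positive'|¬H) = 0.204.
Update on result 1 ('positive'): P(H) ← 0.95·0.2420 / (0.95·0.2420 + 0.204·0.7580) = 0.22990/0.38453 = 0.5979.
Update on result 2 ('negative'): P(H) ← 0.05·0.5979 / (0.05·0.5979 + 0.796·0.4021) = 0.029893/0.34999 = 0.0854.

Posterior P(H) ≈ 0.0854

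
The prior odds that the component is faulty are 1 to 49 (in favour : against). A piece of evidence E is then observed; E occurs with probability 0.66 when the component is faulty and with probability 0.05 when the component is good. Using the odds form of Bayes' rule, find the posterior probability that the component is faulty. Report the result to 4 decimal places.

Prior odds = 1/49 = 0.020408. In log-odds, ln(0.020408) = -3.8918.
Add log likelihood ratio: ln(13.200) = 2.5802.
Posterior log-odds = -1.3116, so posterior odds = exp(-1.3116) = 0.26939. Converting, P(H|E) = 0.26939/1.2694 = 0.2122.

Posterior probability ≈ 0.2122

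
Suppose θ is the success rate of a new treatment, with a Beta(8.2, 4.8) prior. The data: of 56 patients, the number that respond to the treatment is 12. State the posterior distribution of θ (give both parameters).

Posterior: Beta(20.2, 48.8)

The binomial likelihood is conjugate to the Beta prior: with 12 successes and 44 failures, the posterior is Beta(8.2+12, 4.8+44) = Beta(20.2, 48.8).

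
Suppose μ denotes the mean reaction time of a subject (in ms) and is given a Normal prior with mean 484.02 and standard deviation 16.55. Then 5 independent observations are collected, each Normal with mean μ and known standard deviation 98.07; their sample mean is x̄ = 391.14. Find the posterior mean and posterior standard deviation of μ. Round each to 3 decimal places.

With known σ, the Normal prior is conjugate. Weight on the data is w = (n/σ²)/(n/σ² + 1/τ₀²) = 0.00051987/(0.00051987+0.00365093) = 0.12465.
Posterior mean = w·x̄ + (1−w)·μ₀ = 0.12465·391.14 + 0.87535·484.02 = 472.443. Posterior variance = 1/(0.00051987+0.00365093) = 239.762, so SD = 15.484.

Posterior mean ≈ 472.443; posterior SD ≈ 15.484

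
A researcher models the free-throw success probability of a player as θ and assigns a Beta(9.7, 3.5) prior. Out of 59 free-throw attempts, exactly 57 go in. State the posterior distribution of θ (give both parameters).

Posterior: Beta(66.7, 5.5)

Observing 57 successes and 2 failures updates Beta(9.7, 3.5) by adding the success and failure counts to the two shape parameters: α = 9.7+57 = 66.7, β = 3.5+2 = 5.5.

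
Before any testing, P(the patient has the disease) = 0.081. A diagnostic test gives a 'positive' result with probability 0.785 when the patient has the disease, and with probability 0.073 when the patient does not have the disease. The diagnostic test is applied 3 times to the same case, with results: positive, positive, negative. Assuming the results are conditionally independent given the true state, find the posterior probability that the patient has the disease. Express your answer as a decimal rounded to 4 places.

With H the event that the patient has the disease, the joint likelihood of the observed sequence is P(data|H) = 0.785·0.785·0.215 = 0.13249 and P(data|¬H) = 0.073·0.073·0.927 = 0.0049400.
Bayes: P(H|data) = 0.081·0.13249 / (0.081·0.13249 + 0.919·0.0049400) = 0.010732/0.015271 = 0.7027.

Posterior P(H) ≈ 0.7027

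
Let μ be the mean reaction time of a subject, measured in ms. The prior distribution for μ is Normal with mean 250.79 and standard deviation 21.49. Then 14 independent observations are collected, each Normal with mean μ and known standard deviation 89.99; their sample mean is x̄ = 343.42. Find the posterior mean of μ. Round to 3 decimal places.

Posterior mean ≈ 291.913

Prior precision 1/τ₀² = 1/21.49² = 0.00216535; data precision n/σ² = 14/89.99² = 0.00172878.
Posterior precision = 0.00216535 + 0.00172878 = 0.00389412.
Posterior mean = (0.00216535·250.79 + 0.00172878·343.42) / 0.00389412 = 291.913.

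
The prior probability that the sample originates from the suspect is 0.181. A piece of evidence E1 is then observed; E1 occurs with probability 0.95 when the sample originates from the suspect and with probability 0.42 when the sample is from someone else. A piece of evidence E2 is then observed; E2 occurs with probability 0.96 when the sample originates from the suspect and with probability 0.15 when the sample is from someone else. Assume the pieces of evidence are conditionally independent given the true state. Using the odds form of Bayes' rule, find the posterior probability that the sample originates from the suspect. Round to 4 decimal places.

Posterior probability ≈ 0.7619

Prior odds = 0.181/(1−0.181) = 0.22100. In log-odds, ln(0.22100) = -1.5096.
Add log likelihood ratios: ln(2.2619) + ln(6.4000) = 2.6725.
Posterior log-odds = 1.1629, so posterior odds = exp(1.1629) = 3.1993. Converting, P(H|E) = 3.1993/4.1993 = 0.7619.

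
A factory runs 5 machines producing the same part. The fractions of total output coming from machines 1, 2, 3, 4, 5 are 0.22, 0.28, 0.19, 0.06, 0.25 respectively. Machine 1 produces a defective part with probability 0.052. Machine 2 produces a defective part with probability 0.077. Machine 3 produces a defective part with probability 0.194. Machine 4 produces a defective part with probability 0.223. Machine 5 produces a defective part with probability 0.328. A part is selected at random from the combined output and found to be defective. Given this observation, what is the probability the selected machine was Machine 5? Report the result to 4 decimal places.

P(defective|M1) = 0.052; P(defective|M2) = 0.077; P(defective|M3) = 0.194; P(defective|M4) = 0.223; P(defective|M5) = 0.328.
Prior × likelihood for each source: 0.22·0.052=0.01144, 0.28·0.077=0.02156, 0.19·0.194=0.03686, 0.06·0.223=0.01338, 0.25·0.328=0.08200. Summing gives P(defective) = 0.16524.
P(Machine 5 | defective) = 0.08200 / 0.16524 = 0.4962.

Posterior probability ≈ 0.4962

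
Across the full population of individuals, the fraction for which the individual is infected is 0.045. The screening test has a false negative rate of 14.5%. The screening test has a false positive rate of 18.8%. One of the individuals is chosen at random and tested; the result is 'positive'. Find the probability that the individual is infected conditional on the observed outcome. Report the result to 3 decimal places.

Write H for 'the individual is infected'. Prior odds H:¬H = 0.045/0.955 = 0.047120. For the 'positive' outcome, the likelihood ratio is 0.855/0.188 = 4.5479.
Posterior odds = 0.047120 × 4.5479 = 0.21430, so P(H|E) = 0.21430/(1+0.21430) = 0.176.

P(H | E) ≈ 0.176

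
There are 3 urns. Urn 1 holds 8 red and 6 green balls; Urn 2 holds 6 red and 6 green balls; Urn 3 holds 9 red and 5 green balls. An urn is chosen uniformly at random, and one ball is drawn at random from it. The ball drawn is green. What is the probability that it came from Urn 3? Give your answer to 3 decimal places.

Posterior probability ≈ 0.278

P(green|Urn 1) = 0.4286; P(green|Urn 2) = 0.5; P(green|Urn 3) = 0.3571.
Prior × likelihood for each source: 0.333333·0.4286=0.1429, 0.333333·0.5=0.1667, 0.333333·0.3571=0.1190. Summing gives P(green) = 0.42857.
P(Urn 3 | green) = 0.1190 / 0.42857 = 0.278.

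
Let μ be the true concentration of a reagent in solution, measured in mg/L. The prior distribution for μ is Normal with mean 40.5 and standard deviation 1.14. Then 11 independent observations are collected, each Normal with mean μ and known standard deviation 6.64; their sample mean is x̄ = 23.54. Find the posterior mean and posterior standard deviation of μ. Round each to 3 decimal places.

Prior precision 1/τ₀² = 1/1.14² = 0.769468; data precision n/σ² = 11/6.64² = 0.249492.
Posterior precision = 0.769468 + 0.249492 = 1.01896, giving posterior SD = 1/√1.01896 = 0.991.
Posterior mean = (0.769468·40.5 + 0.249492·23.54) / 1.01896 = 36.347.

Posterior mean ≈ 36.347; posterior SD ≈ 0.991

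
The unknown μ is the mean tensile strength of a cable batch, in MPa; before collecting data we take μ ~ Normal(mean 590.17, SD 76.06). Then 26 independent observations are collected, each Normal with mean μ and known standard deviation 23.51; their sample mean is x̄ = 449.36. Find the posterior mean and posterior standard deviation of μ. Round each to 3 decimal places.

Posterior mean ≈ 449.876; posterior SD ≈ 4.602

With known σ, the Normal prior is conjugate. Weight on the data is w = (n/σ²)/(n/σ² + 1/τ₀²) = 0.0470401/(0.0470401+0.00017286) = 0.99634.
Posterior mean = w·x̄ + (1−w)·μ₀ = 0.99634·449.36 + 0.0036612·590.17 = 449.876. Posterior variance = 1/(0.0470401+0.00017286) = 21.1806, so SD = 4.602.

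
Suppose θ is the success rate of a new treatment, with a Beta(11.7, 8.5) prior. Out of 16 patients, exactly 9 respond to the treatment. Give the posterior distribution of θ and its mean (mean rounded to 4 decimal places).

Observing 9 successes and 7 failures updates Beta(11.7, 8.5) by adding the success and failure counts to the two shape parameters: α = 11.7+9 = 20.7, β = 8.5+7 = 15.5.
E[θ | data] = 20.7/(20.7+15.5) = 0.5718.

Posterior: Beta(20.7, 15.5); mean ≈ 0.5718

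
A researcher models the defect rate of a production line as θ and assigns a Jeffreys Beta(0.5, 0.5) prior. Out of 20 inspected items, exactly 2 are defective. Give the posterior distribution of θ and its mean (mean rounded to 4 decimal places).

The binomial likelihood is conjugate to the Beta prior: with 2 successes and 18 failures, the posterior is Beta(0.5+2, 0.5+18) = Beta(2.5, 18.5).
Posterior mean = α/(α+β) = 2.5/21 = 0.1190.

Posterior: Beta(2.5, 18.5); mean ≈ 0.1190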